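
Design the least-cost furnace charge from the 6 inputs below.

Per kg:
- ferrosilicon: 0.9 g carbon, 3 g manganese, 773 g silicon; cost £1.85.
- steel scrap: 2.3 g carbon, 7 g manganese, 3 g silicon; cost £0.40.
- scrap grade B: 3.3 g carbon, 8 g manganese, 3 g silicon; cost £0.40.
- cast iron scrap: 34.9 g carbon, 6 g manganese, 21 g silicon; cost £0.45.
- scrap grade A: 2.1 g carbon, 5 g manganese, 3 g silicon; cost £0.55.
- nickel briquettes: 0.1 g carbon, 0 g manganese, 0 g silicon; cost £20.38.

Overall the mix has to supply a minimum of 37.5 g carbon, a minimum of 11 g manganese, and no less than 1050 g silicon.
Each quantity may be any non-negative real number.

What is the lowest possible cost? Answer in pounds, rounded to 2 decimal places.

Let x1 = kg of ferrosilicon, x2 = kg of steel scrap, x3 = kg of scrap grade B, x4 = kg of cast iron scrap, x5 = kg of scrap grade A, x6 = kg of nickel briquettes.
Minimise 1.85x1 + 0.4x2 + 0.4x3 + 0.45x4 + 0.55x5 + 20.38x6 subject to:
  0.9x1 + 2.3x2 + 3.3x3 + 34.9x4 + 2.1x5 + 0.1x6 ≥ 37.5   (carbon)
  3x1 + 7x2 + 8x3 + 6x4 + 5x5 ≥ 11   (manganese)
  773x1 + 3x2 + 3x3 + 21x4 + 3x5 ≥ 1050   (silicon)
  x1, x2, x3, x4, x5, x6 ≥ 0.
The optimal basis is {ferrosilicon, scrap grade B, cast iron scrap}; steel scrap, scrap grade A, nickel briquettes drop out. Binding constraints: carbon, manganese, silicon.
So ferrosilicon = 1.33 kg, scrap grade B = 0.1035 kg, cast iron scrap = 1.03 kg.
Hence cost = 1.85·1.33 + 0.4·0.1035 + 0.45·1.03 = £2.9654.

£2.97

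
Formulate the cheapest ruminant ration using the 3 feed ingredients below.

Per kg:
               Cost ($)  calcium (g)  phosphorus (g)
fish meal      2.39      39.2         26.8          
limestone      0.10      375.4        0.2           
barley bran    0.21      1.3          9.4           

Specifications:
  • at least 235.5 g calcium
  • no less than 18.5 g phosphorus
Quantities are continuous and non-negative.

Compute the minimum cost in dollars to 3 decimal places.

Set it up as a linear program. Let x1 = kg of fish meal, x2 = kg of limestone, x3 = kg of barley bran.
Minimise 2.39x1 + 0.1x2 + 0.21x3 with:
  39.2x1 + 375.4x2 + 1.3x3 ≥ 235.5   (calcium)
  26.8x1 + 0.2x2 + 9.4x3 ≥ 18.5   (phosphorus)
  x1, x2, x3 ≥ 0.
The cheapest feasible vertex uses only limestone, barley bran; fish meal is not used. Binding constraints: calcium and phosphorus.
Solving gives x2 = 0.6206, x3 = 1.955.
Cost = 0.1·0.6206 + 0.21·1.955 = 0.47261.

$0.473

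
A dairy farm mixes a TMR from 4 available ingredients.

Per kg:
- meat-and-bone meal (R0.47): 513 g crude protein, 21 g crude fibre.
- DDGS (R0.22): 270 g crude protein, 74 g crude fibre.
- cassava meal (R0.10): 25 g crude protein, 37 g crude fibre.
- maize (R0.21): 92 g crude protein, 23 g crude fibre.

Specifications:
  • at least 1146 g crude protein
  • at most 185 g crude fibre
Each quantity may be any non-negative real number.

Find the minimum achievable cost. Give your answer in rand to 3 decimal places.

Set it up as a linear program. Let x1 = kg of meat-and-bone meal, x2 = kg of DDGS, x3 = kg of cassava meal, x4 = kg of maize.
Minimise 0.47x1 + 0.22x2 + 0.1x3 + 0.21x4 with:
  513x1 + 270x2 + 25x3 + 92x4 ≥ 1146   (crude protein)
  21x1 + 74x2 + 37x3 + 23x4 ≤ 185   (crude fibre)
  x1, x2, x3, x4 ≥ 0.
The optimal basis is {meat-and-bone meal, DDGS}; cassava meal, maize drop out. The crude protein and crude fibre requirements are met with equality.
So meat-and-bone meal = 1.079 kg, DDGS = 2.194 kg.
Hence cost = 0.47·1.079 + 0.22·2.194 = R0.98981.

R0.990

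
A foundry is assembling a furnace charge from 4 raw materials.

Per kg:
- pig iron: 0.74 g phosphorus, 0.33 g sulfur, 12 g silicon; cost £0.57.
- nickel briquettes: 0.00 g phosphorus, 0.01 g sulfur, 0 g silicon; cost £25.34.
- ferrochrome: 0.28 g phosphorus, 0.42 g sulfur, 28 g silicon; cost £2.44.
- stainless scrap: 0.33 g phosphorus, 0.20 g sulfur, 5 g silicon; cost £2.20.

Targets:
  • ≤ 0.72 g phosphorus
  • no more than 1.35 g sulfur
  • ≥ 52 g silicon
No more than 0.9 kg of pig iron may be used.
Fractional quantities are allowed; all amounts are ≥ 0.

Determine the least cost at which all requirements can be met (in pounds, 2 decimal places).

£4.38

Let x1 = kg of pig iron, x2 = kg of nickel briquettes, x3 = kg of ferrochrome, x4 = kg of stainless scrap.
Minimize 0.57x1 + 25.34x2 + 2.44x3 + 2.2x4 subject to:
  0.74x1 + 0.28x3 + 0.33x4 ≤ 0.72   (phosphorus)
  0.33x1 + 0.01x2 + 0.42x3 + 0.2x4 ≤ 1.35   (sulfur)
  12x1 + 28x3 + 5x4 ≥ 52   (silicon)
  x1 ≤ 0.9
  x1, x2, x3, x4 ≥ 0.
At the optimum only pig iron, ferrochrome are positive (nickel briquettes, stainless scrap = 0). There the phosphorus and silicon constraints are tight.
So pig iron = 0.3226 kg, ferrochrome = 1.719 kg.
Objective = 0.57·0.3226 + 2.44·1.719 = 4.3782.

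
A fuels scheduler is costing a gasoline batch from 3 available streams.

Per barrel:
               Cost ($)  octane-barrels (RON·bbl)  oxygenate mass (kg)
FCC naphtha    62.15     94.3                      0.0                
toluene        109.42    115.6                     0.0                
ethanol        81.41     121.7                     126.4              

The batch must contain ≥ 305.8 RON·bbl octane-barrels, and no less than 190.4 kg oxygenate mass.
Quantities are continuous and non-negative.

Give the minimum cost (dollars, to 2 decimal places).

Treat it as an LP. Let x1 = barrels of FCC naphtha, x2 = barrels of toluene, x3 = barrels of ethanol.
Minimise 62.15x1 + 109.42x2 + 81.41x3 with:
  94.3x1 + 115.6x2 + 121.7x3 ≥ 305.8   (octane-barrels)
  126.4x3 ≥ 190.4   (oxygenate mass)
  x1, x2, x3 ≥ 0.
The cheapest feasible vertex uses only FCC naphtha, ethanol; toluene is not used. The octane-barrels and oxygenate mass requirements are met with equality.
Optimal quantities: FCC naphtha = 1.2988 barrels, ethanol = 1.5063 barrels.
Hence cost = 62.15·1.2988 + 81.41·1.5063 = $203.3483.

$203.35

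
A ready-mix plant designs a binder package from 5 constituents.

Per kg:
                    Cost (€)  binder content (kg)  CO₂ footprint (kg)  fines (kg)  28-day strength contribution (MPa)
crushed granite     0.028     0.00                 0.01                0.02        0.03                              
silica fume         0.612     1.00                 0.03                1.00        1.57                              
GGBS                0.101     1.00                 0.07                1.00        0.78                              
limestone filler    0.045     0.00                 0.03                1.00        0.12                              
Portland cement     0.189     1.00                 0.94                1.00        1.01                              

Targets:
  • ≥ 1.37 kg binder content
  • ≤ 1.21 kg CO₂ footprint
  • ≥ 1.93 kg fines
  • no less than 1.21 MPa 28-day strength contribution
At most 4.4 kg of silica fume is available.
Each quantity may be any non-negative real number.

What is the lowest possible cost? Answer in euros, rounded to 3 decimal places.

€0.170

Let x1 = kg of crushed granite, x2 = kg of silica fume, x3 = kg of GGBS, x4 = kg of limestone filler, x5 = kg of Portland cement.
Minimize 0.028x1 + 0.612x2 + 0.101x3 + 0.045x4 + 0.189x5 with:
  1x2 + 1x3 + 1x5 ≥ 1.37   (binder content)
  0.01x1 + 0.03x2 + 0.07x3 + 0.03x4 + 0.94x5 ≤ 1.21   (CO₂ footprint)
  0.02x1 + 1x2 + 1x3 + 1x4 + 1x5 ≥ 1.93   (fines)
  0.03x1 + 1.57x2 + 0.78x3 + 0.12x4 + 1.01x5 ≥ 1.21   (28-day strength contribution)
  x2 ≤ 4.4
  x1, x2, x3, x4, x5 ≥ 0.
The optimal basis is {GGBS, limestone filler}; crushed granite, silica fume, Portland cement drop out. There the fines and 28-day strength contribution constraints are tight.
That vertex is x3 = 1.482, x4 = 0.4476.
Cost = 0.101·1.482 + 0.045·0.4476 = 0.16982.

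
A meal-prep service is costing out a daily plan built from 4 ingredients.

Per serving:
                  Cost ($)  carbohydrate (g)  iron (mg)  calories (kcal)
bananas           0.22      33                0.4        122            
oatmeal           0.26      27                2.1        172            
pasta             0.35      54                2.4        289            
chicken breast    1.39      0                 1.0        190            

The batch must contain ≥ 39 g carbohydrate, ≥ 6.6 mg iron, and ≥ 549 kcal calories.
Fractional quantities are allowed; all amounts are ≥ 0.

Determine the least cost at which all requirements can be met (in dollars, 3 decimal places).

$0.822

Set it up as a linear program. Let x1 = servings of bananas, x2 = servings of oatmeal, x3 = servings of pasta, x4 = servings of chicken breast.
Minimize 0.22x1 + 0.26x2 + 0.35x3 + 1.39x4 subject to:
  33x1 + 27x2 + 54x3 ≥ 39   (carbohydrate)
  0.4x1 + 2.1x2 + 2.4x3 + 1x4 ≥ 6.6   (iron)
  122x1 + 172x2 + 289x3 + 190x4 ≥ 549   (calories)
  x1, x2, x3, x4 ≥ 0.
The optimal basis is {oatmeal, pasta}; bananas, chicken breast drop out. The iron and calories requirements are met with equality.
Solving gives x2 = 3.039, x3 = 0.09119.
Objective = 0.26·3.039 + 0.35·0.09119 = 0.82206.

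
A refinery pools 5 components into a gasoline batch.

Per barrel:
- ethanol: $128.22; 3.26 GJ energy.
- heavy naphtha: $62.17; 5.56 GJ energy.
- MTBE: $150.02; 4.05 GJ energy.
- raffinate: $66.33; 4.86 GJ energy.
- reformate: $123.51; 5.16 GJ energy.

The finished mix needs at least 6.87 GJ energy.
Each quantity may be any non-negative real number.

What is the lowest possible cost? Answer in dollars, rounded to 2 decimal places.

Treat it as an LP. Let x1 = barrels of ethanol, x2 = barrels of heavy naphtha, x3 = barrels of MTBE, x4 = barrels of raffinate, x5 = barrels of reformate.
Minimize 128.22x1 + 62.17x2 + 150.02x3 + 66.33x4 + 123.51x5 subject to:
  3.26x1 + 5.56x2 + 4.05x3 + 4.86x4 + 5.16x5 ≥ 6.87   (energy)
  x1, x2, x3, x4, x5 ≥ 0.
At the optimum only heavy naphtha is positive (ethanol, MTBE, raffinate, reformate = 0). The energy requirement is met with equality.
Optimal quantities: heavy naphtha = 1.2356 barrels.
Cost = 62.17·1.2356 = 76.8173.

$76.82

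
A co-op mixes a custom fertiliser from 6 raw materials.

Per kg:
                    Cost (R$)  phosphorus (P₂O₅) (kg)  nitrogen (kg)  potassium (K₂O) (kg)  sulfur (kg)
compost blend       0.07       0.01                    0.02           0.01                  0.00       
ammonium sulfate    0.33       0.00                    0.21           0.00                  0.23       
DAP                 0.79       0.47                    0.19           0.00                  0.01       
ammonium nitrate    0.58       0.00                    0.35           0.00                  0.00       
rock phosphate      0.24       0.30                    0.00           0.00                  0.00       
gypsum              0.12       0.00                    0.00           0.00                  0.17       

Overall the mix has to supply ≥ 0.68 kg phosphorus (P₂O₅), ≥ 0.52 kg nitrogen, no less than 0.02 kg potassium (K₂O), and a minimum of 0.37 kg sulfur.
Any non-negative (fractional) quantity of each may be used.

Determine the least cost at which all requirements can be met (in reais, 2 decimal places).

Set it up as a linear program. Let x1 = kg of compost blend, x2 = kg of ammonium sulfate, x3 = kg of DAP, x4 = kg of ammonium nitrate, x5 = kg of rock phosphate, x6 = kg of gypsum.
Minimise 0.07x1 + 0.33x2 + 0.79x3 + 0.58x4 + 0.24x5 + 0.12x6 with:
  0.01x1 + 0.47x3 + 0.3x5 ≥ 0.68   (phosphorus (P₂O₅))
  0.02x1 + 0.21x2 + 0.19x3 + 0.35x4 ≥ 0.52   (nitrogen)
  0.01x1 ≥ 0.02   (potassium (K₂O))
  0.23x2 + 0.01x3 + 0.17x6 ≥ 0.37   (sulfur)
  x1, x2, x3, x4, x5, x6 ≥ 0.
The minimum-cost mix takes nothing from DAP, ammonium nitrate, gypsum — only compost blend, ammonium sulfate, rock phosphate. There the phosphorus (P₂O₅), nitrogen, potassium (K₂O) constraints are tight.
So compost blend = 2 kg, ammonium sulfate = 2.286 kg, rock phosphate = 2.2 kg.
Total cost: 0.07·2 + 0.33·2.286 + 0.24·2.2 = 1.4224.

R$1.42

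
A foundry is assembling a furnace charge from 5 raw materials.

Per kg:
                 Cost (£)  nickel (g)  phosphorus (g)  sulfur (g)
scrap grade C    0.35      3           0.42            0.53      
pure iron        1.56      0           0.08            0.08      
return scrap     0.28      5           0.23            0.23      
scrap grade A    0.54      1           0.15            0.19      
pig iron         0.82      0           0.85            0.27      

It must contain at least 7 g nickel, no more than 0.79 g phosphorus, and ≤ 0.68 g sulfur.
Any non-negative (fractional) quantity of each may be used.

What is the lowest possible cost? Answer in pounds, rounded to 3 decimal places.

£0.392

Let x1 = kg of scrap grade C, x2 = kg of pure iron, x3 = kg of return scrap, x4 = kg of scrap grade A, x5 = kg of pig iron.
min 0.35x1 + 1.56x2 + 0.28x3 + 0.54x4 + 0.82x5 subject to:
  3x1 + 5x3 + 1x4 ≥ 7   (nickel)
  0.42x1 + 0.08x2 + 0.23x3 + 0.15x4 + 0.85x5 ≤ 0.79   (phosphorus)
  0.53x1 + 0.08x2 + 0.23x3 + 0.19x4 + 0.27x5 ≤ 0.68   (sulfur)
  x1, x2, x3, x4, x5 ≥ 0.
At the optimum only return scrap is positive (scrap grade C, pure iron, scrap grade A, pig iron = 0). Binding constraint: nickel.
Solving gives x3 = 1.4.
Hence cost = 0.28·1.4 = £0.39200.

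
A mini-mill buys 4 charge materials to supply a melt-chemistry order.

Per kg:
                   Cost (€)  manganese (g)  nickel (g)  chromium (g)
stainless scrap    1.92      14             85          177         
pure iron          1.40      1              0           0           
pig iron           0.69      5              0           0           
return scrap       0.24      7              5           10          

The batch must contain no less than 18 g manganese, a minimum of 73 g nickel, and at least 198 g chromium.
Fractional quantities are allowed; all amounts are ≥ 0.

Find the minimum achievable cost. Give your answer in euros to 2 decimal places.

Let x1 = kg of stainless scrap, x2 = kg of pure iron, x3 = kg of pig iron, x4 = kg of return scrap.
min 1.92x1 + 1.4x2 + 0.69x3 + 0.24x4 subject to:
  14x1 + 1x2 + 5x3 + 7x4 ≥ 18   (manganese)
  85x1 + 5x4 ≥ 73   (nickel)
  177x1 + 10x4 ≥ 198   (chromium)
  x1, x2, x3, x4 ≥ 0.
The minimum-cost mix takes nothing from pure iron, pig iron — only stainless scrap, return scrap. There the manganese and chromium constraints are tight.
That vertex is x1 = 1.097, x4 = 0.3767.
Objective = 1.92·1.097 + 0.24·0.3767 = 2.1966.

€2.20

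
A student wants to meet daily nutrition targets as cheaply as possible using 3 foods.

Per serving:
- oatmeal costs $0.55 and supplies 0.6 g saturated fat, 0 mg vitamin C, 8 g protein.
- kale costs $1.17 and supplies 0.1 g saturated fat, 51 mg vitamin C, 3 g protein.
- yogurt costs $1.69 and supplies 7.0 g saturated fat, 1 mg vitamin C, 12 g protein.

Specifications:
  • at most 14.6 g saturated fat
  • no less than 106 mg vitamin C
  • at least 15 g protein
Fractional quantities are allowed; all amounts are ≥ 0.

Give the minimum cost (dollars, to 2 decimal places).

This is a linear program. Let x1 = servings of oatmeal, x2 = servings of kale, x3 = servings of yogurt.
Minimize 0.55x1 + 1.17x2 + 1.69x3 with:
  0.6x1 + 0.1x2 + 7x3 ≤ 14.6   (saturated fat)
  51x2 + 1x3 ≥ 106   (vitamin C)
  8x1 + 3x2 + 12x3 ≥ 15   (protein)
  x1, x2, x3 ≥ 0.
The minimum-cost mix takes nothing from yogurt — only oatmeal, kale. The vitamin C and protein requirements are met with equality.
Optimal quantities: oatmeal = 1.096 servings, kale = 2.078 servings.
Cost = 0.55·1.096 + 1.17·2.078 = 3.0341.

$3.03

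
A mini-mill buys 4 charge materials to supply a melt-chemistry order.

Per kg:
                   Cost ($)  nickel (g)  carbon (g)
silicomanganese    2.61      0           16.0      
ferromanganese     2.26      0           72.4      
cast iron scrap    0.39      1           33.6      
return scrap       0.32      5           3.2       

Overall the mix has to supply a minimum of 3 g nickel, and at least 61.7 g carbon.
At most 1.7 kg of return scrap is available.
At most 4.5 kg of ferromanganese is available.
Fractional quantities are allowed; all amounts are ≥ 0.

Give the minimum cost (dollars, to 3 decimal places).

$0.783

Let x1 = kg of silicomanganese, x2 = kg of ferromanganese, x3 = kg of cast iron scrap, x4 = kg of return scrap.
min 2.61x1 + 2.26x2 + 0.39x3 + 0.32x4 subject to:
  1x3 + 5x4 ≥ 3   (nickel)
  16x1 + 72.4x2 + 33.6x3 + 3.2x4 ≥ 61.7   (carbon)
  x4 ≤ 1.7
  x2 ≤ 4.5
  x1, x2, x3, x4 ≥ 0.
The minimum-cost mix takes nothing from silicomanganese, ferromanganese — only cast iron scrap, return scrap. There the nickel and carbon constraints are tight.
Optimal quantities: cast iron scrap = 1.814 kg, return scrap = 0.2373 kg.
Objective = 0.39·1.814 + 0.32·0.2373 = 0.78340.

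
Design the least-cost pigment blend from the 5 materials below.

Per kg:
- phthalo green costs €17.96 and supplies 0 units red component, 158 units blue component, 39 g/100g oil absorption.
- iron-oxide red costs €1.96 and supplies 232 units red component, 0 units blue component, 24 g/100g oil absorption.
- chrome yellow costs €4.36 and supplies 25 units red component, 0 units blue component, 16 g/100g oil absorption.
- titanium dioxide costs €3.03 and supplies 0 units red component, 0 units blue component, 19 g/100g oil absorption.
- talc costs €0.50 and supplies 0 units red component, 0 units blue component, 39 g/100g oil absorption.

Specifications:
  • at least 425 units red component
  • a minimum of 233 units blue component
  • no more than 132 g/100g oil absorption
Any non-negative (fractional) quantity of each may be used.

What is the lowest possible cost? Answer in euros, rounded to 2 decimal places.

€30.08

This is a linear program. Let x1 = kg of phthalo green, x2 = kg of iron-oxide red, x3 = kg of chrome yellow, x4 = kg of titanium dioxide, x5 = kg of talc.
Minimise 17.96x1 + 1.96x2 + 4.36x3 + 3.03x4 + 0.5x5 with:
  232x2 + 25x3 ≥ 425   (red component)
  158x1 ≥ 233   (blue component)
  39x1 + 24x2 + 16x3 + 19x4 + 39x5 ≤ 132   (oil absorption)
  x1, x2, x3, x4, x5 ≥ 0.
The minimum-cost mix takes nothing from chrome yellow, titanium dioxide, talc — only phthalo green, iron-oxide red. The red component and blue component requirements are met with equality.
So phthalo green = 1.475 kg, iron-oxide red = 1.832 kg.
Total cost: 17.96·1.475 + 1.96·1.832 = 30.0817.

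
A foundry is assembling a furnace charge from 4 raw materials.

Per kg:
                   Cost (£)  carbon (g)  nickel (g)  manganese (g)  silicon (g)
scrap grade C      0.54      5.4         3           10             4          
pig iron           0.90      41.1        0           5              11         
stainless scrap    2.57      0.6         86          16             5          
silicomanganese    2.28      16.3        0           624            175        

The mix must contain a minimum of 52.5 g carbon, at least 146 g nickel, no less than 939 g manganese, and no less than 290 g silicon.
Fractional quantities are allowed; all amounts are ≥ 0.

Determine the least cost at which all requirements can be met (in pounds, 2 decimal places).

Let x1 = kg of scrap grade C, x2 = kg of pig iron, x3 = kg of stainless scrap, x4 = kg of silicomanganese.
Minimise 0.54x1 + 0.9x2 + 2.57x3 + 2.28x4 with:
  5.4x1 + 41.1x2 + 0.6x3 + 16.3x4 ≥ 52.5   (carbon)
  3x1 + 86x3 ≥ 146   (nickel)
  10x1 + 5x2 + 16x3 + 624x4 ≥ 939   (manganese)
  4x1 + 11x2 + 5x3 + 175x4 ≥ 290   (silicon)
  x1, x2, x3, x4 ≥ 0.
At the optimum only pig iron, stainless scrap, silicomanganese are positive (scrap grade C = 0). There the carbon, nickel, silicon constraints are tight.
That vertex is x2 = 0.6303, x3 = 1.698, x4 = 1.569.
Hence cost = 0.9·0.6303 + 2.57·1.698 + 2.28·1.569 = £8.5085.

£8.51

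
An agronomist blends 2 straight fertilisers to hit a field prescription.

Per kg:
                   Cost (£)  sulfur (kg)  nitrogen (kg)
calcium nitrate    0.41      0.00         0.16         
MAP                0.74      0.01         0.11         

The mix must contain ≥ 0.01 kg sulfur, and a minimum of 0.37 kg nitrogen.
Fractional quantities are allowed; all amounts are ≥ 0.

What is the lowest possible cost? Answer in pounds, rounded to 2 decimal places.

Let x1 = kg of calcium nitrate, x2 = kg of MAP.
min 0.41x1 + 0.74x2 subject to:
  0.01x2 ≥ 0.01   (sulfur)
  0.16x1 + 0.11x2 ≥ 0.37   (nitrogen)
  x1, x2 ≥ 0.
Both inputs are positive at the optimum. There the sulfur and nitrogen constraints are tight.
Optimal quantities: calcium nitrate = 1.625 kg, MAP = 1 kg.
Hence cost = 0.41·1.625 + 0.74·1 = £1.4063.

£1.41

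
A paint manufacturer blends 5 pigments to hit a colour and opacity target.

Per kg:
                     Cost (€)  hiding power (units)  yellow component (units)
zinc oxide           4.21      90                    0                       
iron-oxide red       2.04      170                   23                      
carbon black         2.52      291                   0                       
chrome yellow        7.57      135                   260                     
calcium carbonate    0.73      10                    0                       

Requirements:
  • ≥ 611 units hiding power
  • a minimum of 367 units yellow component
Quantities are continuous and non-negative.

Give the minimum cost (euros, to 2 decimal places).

Let x1 = kg of zinc oxide, x2 = kg of iron-oxide red, x3 = kg of carbon black, x4 = kg of chrome yellow, x5 = kg of calcium carbonate.
Minimise 4.21x1 + 2.04x2 + 2.52x3 + 7.57x4 + 0.73x5 with:
  90x1 + 170x2 + 291x3 + 135x4 + 10x5 ≥ 611   (hiding power)
  23x2 + 260x4 ≥ 367   (yellow component)
  x1, x2, x3, x4, x5 ≥ 0.
The minimum-cost mix takes nothing from zinc oxide, iron-oxide red, calcium carbonate — only carbon black, chrome yellow. Binding constraints: hiding power and yellow component.
That vertex is x3 = 1.445, x4 = 1.412.
Cost = 2.52·1.445 + 7.57·1.412 = 14.3302.

€14.33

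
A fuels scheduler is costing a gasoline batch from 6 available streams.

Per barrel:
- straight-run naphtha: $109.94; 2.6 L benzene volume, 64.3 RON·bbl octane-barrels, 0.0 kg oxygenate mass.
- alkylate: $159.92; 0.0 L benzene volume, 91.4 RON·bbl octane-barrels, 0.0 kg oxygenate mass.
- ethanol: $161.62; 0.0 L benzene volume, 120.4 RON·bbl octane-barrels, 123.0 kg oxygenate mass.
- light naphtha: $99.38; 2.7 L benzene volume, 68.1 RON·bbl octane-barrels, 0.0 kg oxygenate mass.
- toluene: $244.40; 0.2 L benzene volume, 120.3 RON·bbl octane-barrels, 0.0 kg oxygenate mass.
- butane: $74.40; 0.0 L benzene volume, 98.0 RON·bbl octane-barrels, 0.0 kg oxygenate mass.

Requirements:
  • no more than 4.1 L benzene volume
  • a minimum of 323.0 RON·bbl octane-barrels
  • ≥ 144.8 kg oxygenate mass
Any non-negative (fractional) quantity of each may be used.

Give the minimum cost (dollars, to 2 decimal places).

$327.88

Set it up as a linear program. Let x1 = barrels of straight-run naphtha, x2 = barrels of alkylate, x3 = barrels of ethanol, x4 = barrels of light naphtha, x5 = barrels of toluene, x6 = barrels of butane.
Minimise 109.94x1 + 159.92x2 + 161.62x3 + 99.38x4 + 244.4x5 + 74.4x6 with:
  2.6x1 + 2.7x4 + 0.2x5 ≤ 4.1   (benzene volume)
  64.3x1 + 91.4x2 + 120.4x3 + 68.1x4 + 120.3x5 + 98x6 ≥ 323   (octane-barrels)
  123x3 ≥ 144.8   (oxygenate mass)
  x1, x2, x3, x4, x5, x6 ≥ 0.
At the optimum only ethanol, butane are positive (straight-run naphtha, alkylate, light naphtha, toluene = 0). There the octane-barrels and oxygenate mass constraints are tight.
Optimal quantities: ethanol = 1.17724 barrels, butane = 1.8496 barrels.
Objective = 161.62·1.17724 + 74.4·1.8496 = 327.8758.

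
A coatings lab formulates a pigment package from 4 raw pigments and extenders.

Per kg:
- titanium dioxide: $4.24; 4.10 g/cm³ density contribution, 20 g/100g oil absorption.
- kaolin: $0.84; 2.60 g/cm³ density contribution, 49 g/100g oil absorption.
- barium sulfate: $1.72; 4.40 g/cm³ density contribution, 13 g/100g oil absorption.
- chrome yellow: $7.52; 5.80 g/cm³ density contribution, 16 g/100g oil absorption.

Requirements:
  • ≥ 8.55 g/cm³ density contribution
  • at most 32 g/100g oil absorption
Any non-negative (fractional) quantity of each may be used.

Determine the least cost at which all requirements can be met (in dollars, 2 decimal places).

$3.31

Let x1 = kg of titanium dioxide, x2 = kg of kaolin, x3 = kg of barium sulfate, x4 = kg of chrome yellow.
min 4.24x1 + 0.84x2 + 1.72x3 + 7.52x4 subject to:
  4.1x1 + 2.6x2 + 4.4x3 + 5.8x4 ≥ 8.55   (density contribution)
  20x1 + 49x2 + 13x3 + 16x4 ≤ 32   (oil absorption)
  x1, x2, x3, x4 ≥ 0.
The optimal basis is {kaolin, barium sulfate}; titanium dioxide, chrome yellow drop out. There the density contribution and oil absorption constraints are tight.
That vertex is x2 = 0.1631, x3 = 1.847.
Cost = 0.84·0.1631 + 1.72·1.847 = 3.3138.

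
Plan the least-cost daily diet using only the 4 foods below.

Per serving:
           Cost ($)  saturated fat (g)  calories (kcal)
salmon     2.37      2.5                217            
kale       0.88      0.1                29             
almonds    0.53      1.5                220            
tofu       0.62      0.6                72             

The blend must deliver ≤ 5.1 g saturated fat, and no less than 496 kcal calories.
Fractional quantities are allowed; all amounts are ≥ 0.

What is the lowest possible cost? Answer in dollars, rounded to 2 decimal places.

Let x1 = servings of salmon, x2 = servings of kale, x3 = servings of almonds, x4 = servings of tofu.
Minimize 2.37x1 + 0.88x2 + 0.53x3 + 0.62x4 s.t.:
  2.5x1 + 0.1x2 + 1.5x3 + 0.6x4 ≤ 5.1   (saturated fat)
  217x1 + 29x2 + 220x3 + 72x4 ≥ 496   (calories)
  x1, x2, x3, x4 ≥ 0.
The optimal basis is {almonds}; salmon, kale, tofu drop out. Binding constraint: calories.
That vertex is x3 = 2.2545.
Cost = 0.53·2.2545 = 1.1949.

$1.19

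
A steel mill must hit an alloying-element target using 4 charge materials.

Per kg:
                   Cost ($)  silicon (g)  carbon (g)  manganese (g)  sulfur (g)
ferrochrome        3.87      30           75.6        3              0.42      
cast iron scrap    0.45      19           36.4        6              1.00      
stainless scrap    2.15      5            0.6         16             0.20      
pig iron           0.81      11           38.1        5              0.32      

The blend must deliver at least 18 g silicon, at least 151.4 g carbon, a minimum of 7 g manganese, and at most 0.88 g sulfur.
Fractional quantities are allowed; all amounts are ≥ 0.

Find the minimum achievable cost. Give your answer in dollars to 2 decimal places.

Let x1 = kg of ferrochrome, x2 = kg of cast iron scrap, x3 = kg of stainless scrap, x4 = kg of pig iron.
Minimize 3.87x1 + 0.45x2 + 2.15x3 + 0.81x4 s.t.:
  30x1 + 19x2 + 5x3 + 11x4 ≥ 18   (silicon)
  75.6x1 + 36.4x2 + 0.6x3 + 38.1x4 ≥ 151.4   (carbon)
  3x1 + 6x2 + 16x3 + 5x4 ≥ 7   (manganese)
  0.42x1 + 1x2 + 0.2x3 + 0.32x4 ≤ 0.88   (sulfur)
  x1, x2, x3, x4 ≥ 0.
The minimum-cost mix takes nothing from cast iron scrap, stainless scrap — only ferrochrome, pig iron. The carbon and sulfur requirements are met with equality.
Solving gives x1 = 1.822, x4 = 0.359.
Hence cost = 3.87·1.822 + 0.81·0.359 = $7.3419.

$7.34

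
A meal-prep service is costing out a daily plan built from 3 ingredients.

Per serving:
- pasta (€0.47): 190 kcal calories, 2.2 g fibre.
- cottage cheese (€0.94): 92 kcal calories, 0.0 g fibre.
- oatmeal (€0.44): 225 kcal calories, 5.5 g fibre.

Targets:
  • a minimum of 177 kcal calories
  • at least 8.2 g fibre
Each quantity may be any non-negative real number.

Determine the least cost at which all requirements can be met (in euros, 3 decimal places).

€0.656

Let x1 = servings of pasta, x2 = servings of cottage cheese, x3 = servings of oatmeal.
Minimize 0.47x1 + 0.94x2 + 0.44x3 s.t.:
  190x1 + 92x2 + 225x3 ≥ 177   (calories)
  2.2x1 + 5.5x3 ≥ 8.2   (fibre)
  x1, x2, x3 ≥ 0.
The cheapest feasible vertex uses only oatmeal; pasta, cottage cheese are not used. There the fibre constraint is tight.
That vertex is x3 = 1.491.
Total cost: 0.44·1.491 = 0.65604.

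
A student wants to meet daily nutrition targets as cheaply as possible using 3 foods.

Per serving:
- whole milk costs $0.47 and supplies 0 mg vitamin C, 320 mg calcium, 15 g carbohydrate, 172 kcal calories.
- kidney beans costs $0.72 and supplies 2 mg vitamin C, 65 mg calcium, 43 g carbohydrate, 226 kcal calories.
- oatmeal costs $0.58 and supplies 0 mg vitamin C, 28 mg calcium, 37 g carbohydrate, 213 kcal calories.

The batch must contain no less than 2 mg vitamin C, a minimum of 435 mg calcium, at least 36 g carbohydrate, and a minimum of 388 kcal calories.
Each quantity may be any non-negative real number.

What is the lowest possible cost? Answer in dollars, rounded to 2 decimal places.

$1.26

This is a linear program. Let x1 = servings of whole milk, x2 = servings of kidney beans, x3 = servings of oatmeal.
Minimise 0.47x1 + 0.72x2 + 0.58x3 subject to:
  2x2 ≥ 2   (vitamin C)
  320x1 + 65x2 + 28x3 ≥ 435   (calcium)
  15x1 + 43x2 + 37x3 ≥ 36   (carbohydrate)
  172x1 + 226x2 + 213x3 ≥ 388   (calories)
  x1, x2, x3 ≥ 0.
The minimum-cost mix takes nothing from oatmeal — only whole milk, kidney beans. Binding constraints: vitamin C and calcium.
That vertex is x1 = 1.156, x2 = 1.
Cost = 0.47·1.156 + 0.72·1 = 1.2633.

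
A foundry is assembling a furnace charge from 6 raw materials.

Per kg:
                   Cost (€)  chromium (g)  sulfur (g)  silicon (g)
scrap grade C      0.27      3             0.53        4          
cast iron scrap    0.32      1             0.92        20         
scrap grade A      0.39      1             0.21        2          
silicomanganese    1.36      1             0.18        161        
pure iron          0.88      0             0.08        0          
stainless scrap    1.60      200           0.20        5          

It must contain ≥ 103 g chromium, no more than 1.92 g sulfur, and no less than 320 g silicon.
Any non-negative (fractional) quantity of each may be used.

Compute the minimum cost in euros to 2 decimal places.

Treat it as an LP. Let x1 = kg of scrap grade C, x2 = kg of cast iron scrap, x3 = kg of scrap grade A, x4 = kg of silicomanganese, x5 = kg of pure iron, x6 = kg of stainless scrap.
Minimize 0.27x1 + 0.32x2 + 0.39x3 + 1.36x4 + 0.88x5 + 1.6x6 s.t.:
  3x1 + 1x2 + 1x3 + 1x4 + 200x6 ≥ 103   (chromium)
  0.53x1 + 0.92x2 + 0.21x3 + 0.18x4 + 0.08x5 + 0.2x6 ≤ 1.92   (sulfur)
  4x1 + 20x2 + 2x3 + 161x4 + 5x6 ≥ 320   (silicon)
  x1, x2, x3, x4, x5, x6 ≥ 0.
The cheapest feasible vertex uses only silicomanganese, stainless scrap; scrap grade C, cast iron scrap, scrap grade A, pure iron are not used. The chromium and silicon requirements are met with equality.
Solving gives x4 = 1.972, x6 = 0.5051.
Cost = 1.36·1.972 + 1.6·0.5051 = 3.4901.

€3.49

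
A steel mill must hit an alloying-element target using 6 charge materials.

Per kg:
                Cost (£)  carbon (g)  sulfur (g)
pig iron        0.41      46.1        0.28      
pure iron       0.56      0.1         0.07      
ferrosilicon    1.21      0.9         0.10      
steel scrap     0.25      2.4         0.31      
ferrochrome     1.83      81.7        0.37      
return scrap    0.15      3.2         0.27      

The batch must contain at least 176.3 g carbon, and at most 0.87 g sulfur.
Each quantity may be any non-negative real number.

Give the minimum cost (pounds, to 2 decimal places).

£3.32

Let x1 = kg of pig iron, x2 = kg of pure iron, x3 = kg of ferrosilicon, x4 = kg of steel scrap, x5 = kg of ferrochrome, x6 = kg of return scrap.
Minimise 0.41x1 + 0.56x2 + 1.21x3 + 0.25x4 + 1.83x5 + 0.15x6 with:
  46.1x1 + 0.1x2 + 0.9x3 + 2.4x4 + 81.7x5 + 3.2x6 ≥ 176.3   (carbon)
  0.28x1 + 0.07x2 + 0.1x3 + 0.31x4 + 0.37x5 + 0.27x6 ≤ 0.87   (sulfur)
  x1, x2, x3, x4, x5, x6 ≥ 0.
At the optimum only pig iron, ferrochrome are positive (pure iron, ferrosilicon, steel scrap, return scrap = 0). The carbon and sulfur requirements are met with equality.
That vertex is x1 = 1.005, x5 = 1.591.
Hence cost = 0.41·1.005 + 1.83·1.591 = £3.3236.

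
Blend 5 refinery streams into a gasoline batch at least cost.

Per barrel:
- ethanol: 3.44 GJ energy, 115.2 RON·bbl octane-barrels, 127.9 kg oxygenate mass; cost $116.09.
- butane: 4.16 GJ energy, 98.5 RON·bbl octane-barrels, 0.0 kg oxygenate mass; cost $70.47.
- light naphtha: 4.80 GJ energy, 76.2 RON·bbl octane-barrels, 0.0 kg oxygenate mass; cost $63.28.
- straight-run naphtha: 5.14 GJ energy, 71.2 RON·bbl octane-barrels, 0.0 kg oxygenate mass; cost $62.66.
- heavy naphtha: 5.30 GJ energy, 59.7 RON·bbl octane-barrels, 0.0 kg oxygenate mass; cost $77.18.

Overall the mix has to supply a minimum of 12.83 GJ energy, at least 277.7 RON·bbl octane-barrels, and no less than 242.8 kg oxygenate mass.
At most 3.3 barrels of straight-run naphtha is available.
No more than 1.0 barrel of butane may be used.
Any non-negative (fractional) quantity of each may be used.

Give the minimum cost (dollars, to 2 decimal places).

Let x1 = barrels of ethanol, x2 = barrels of butane, x3 = barrels of light naphtha, x4 = barrels of straight-run naphtha, x5 = barrels of heavy naphtha.
Minimize 116.09x1 + 70.47x2 + 63.28x3 + 62.66x4 + 77.18x5 s.t.:
  3.44x1 + 4.16x2 + 4.8x3 + 5.14x4 + 5.3x5 ≥ 12.83   (energy)
  115.2x1 + 98.5x2 + 76.2x3 + 71.2x4 + 59.7x5 ≥ 277.7   (octane-barrels)
  127.9x1 ≥ 242.8   (oxygenate mass)
  x4 ≤ 3.3
  x2 ≤ 1
  x1, x2, x3, x4, x5 ≥ 0.
The optimal basis is {ethanol, straight-run naphtha}; butane, light naphtha, heavy naphtha drop out. Binding constraints: energy and oxygenate mass.
So ethanol = 1.8984 barrels, straight-run naphtha = 1.2256 barrels.
Objective = 116.09·1.8984 + 62.66·1.2256 = 297.1814.

$297.18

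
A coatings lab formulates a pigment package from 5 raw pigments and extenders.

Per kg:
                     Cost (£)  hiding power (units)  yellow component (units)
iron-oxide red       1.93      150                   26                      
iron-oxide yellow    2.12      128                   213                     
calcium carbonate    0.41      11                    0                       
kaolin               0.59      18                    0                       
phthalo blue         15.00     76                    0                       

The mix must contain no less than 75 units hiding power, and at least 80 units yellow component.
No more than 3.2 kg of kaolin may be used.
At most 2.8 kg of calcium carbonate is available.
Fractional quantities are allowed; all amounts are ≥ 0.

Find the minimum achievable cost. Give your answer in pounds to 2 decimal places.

£1.13

Treat it as an LP. Let x1 = kg of iron-oxide red, x2 = kg of iron-oxide yellow, x3 = kg of calcium carbonate, x4 = kg of kaolin, x5 = kg of phthalo blue.
min 1.93x1 + 2.12x2 + 0.41x3 + 0.59x4 + 15x5 with:
  150x1 + 128x2 + 11x3 + 18x4 + 76x5 ≥ 75   (hiding power)
  26x1 + 213x2 ≥ 80   (yellow component)
  x4 ≤ 3.2
  x3 ≤ 2.8
  x1, x2, x3, x4, x5 ≥ 0.
At the optimum only iron-oxide red, iron-oxide yellow are positive (calcium carbonate, kaolin, phthalo blue = 0). Binding constraints: hiding power and yellow component.
Optimal quantities: iron-oxide red = 0.2004 kg, iron-oxide yellow = 0.3511 kg.
Cost = 1.93·0.2004 + 2.12·0.3511 = 1.1311.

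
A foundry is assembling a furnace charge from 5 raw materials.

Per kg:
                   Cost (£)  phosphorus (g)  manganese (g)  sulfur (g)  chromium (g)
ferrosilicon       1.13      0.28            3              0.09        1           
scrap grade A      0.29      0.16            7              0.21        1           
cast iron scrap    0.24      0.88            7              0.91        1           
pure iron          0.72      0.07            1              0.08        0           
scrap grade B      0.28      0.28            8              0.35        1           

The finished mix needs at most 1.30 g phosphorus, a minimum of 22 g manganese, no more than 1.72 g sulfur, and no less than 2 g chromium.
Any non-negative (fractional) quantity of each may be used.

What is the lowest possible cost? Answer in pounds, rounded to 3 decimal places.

£0.766

This is a linear program. Let x1 = kg of ferrosilicon, x2 = kg of scrap grade A, x3 = kg of cast iron scrap, x4 = kg of pure iron, x5 = kg of scrap grade B.
Minimize 1.13x1 + 0.29x2 + 0.24x3 + 0.72x4 + 0.28x5 s.t.:
  0.28x1 + 0.16x2 + 0.88x3 + 0.07x4 + 0.28x5 ≤ 1.3   (phosphorus)
  3x1 + 7x2 + 7x3 + 1x4 + 8x5 ≥ 22   (manganese)
  0.09x1 + 0.21x2 + 0.91x3 + 0.08x4 + 0.35x5 ≤ 1.72   (sulfur)
  1x1 + 1x2 + 1x3 + 1x5 ≥ 2   (chromium)
  x1, x2, x3, x4, x5 ≥ 0.
The cheapest feasible vertex uses only cast iron scrap, scrap grade B; ferrosilicon, scrap grade A, pure iron are not used. Binding constraints: phosphorus and manganese.
So cast iron scrap = 0.8346 kg, scrap grade B = 2.02 kg.
Objective = 0.24·0.8346 + 0.28·2.02 = 0.76590.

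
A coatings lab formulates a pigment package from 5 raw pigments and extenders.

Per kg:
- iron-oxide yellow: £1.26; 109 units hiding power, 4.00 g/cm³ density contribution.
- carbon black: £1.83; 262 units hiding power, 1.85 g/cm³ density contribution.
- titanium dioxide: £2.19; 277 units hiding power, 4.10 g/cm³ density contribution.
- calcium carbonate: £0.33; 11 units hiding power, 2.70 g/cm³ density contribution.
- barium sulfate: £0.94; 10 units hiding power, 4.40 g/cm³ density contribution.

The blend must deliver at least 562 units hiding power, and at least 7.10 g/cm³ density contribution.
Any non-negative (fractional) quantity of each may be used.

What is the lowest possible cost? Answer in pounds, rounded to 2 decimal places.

£4.23

This is a linear program. Let x1 = kg of iron-oxide yellow, x2 = kg of carbon black, x3 = kg of titanium dioxide, x4 = kg of calcium carbonate, x5 = kg of barium sulfate.
min 1.26x1 + 1.83x2 + 2.19x3 + 0.33x4 + 0.94x5 subject to:
  109x1 + 262x2 + 277x3 + 11x4 + 10x5 ≥ 562   (hiding power)
  4x1 + 1.85x2 + 4.1x3 + 2.7x4 + 4.4x5 ≥ 7.1   (density contribution)
  x1, x2, x3, x4, x5 ≥ 0.
The cheapest feasible vertex uses only carbon black, calcium carbonate; iron-oxide yellow, titanium dioxide, barium sulfate are not used. The hiding power and density contribution requirements are met with equality.
So carbon black = 2.095 kg, calcium carbonate = 1.194 kg.
Cost = 1.83·2.095 + 0.33·1.194 = 4.2279.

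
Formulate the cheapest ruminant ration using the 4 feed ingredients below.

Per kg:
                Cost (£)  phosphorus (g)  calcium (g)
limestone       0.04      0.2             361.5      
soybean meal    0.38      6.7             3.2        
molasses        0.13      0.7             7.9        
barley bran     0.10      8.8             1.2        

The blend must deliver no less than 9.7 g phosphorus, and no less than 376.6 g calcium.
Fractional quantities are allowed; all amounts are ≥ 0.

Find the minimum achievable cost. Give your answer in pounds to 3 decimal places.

£0.149

Treat it as an LP. Let x1 = kg of limestone, x2 = kg of soybean meal, x3 = kg of molasses, x4 = kg of barley bran.
Minimize 0.04x1 + 0.38x2 + 0.13x3 + 0.1x4 subject to:
  0.2x1 + 6.7x2 + 0.7x3 + 8.8x4 ≥ 9.7   (phosphorus)
  361.5x1 + 3.2x2 + 7.9x3 + 1.2x4 ≥ 376.6   (calcium)
  x1, x2, x3, x4 ≥ 0.
The minimum-cost mix takes nothing from soybean meal, molasses — only limestone, barley bran. Binding constraints: phosphorus and calcium.
Optimal quantities: limestone = 1.038 kg, barley bran = 1.079 kg.
Cost = 0.04·1.038 + 0.1·1.079 = 0.14942.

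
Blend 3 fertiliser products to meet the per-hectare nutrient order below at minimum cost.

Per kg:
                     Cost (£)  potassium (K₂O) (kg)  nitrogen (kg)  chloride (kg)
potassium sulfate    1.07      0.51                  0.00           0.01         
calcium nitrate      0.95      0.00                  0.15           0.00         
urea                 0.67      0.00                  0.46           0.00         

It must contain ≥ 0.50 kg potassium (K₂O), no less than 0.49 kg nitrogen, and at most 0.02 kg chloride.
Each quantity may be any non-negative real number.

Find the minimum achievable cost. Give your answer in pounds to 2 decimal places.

Let x1 = kg of potassium sulfate, x2 = kg of calcium nitrate, x3 = kg of urea.
min 1.07x1 + 0.95x2 + 0.67x3 subject to:
  0.51x1 ≥ 0.5   (potassium (K₂O))
  0.15x2 + 0.46x3 ≥ 0.49   (nitrogen)
  0.01x1 ≤ 0.02   (chloride)
  x1, x2, x3 ≥ 0.
The minimum-cost mix takes nothing from calcium nitrate — only potassium sulfate, urea. There the potassium (K₂O) and nitrogen constraints are tight.
That vertex is x1 = 0.9804, x3 = 1.065.
Cost = 1.07·0.9804 + 0.67·1.065 = 1.7626.

£1.76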